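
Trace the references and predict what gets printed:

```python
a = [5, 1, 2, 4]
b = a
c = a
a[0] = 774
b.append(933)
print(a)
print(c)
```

Key concept: multiple aliases.
Step by step:
`a = [5, 1, 2, 4]` → a = [5, 1, 2, 4]
`b = a` → b = [5, 1, 2, 4] (same object as a)
`c = a` → c = [5, 1, 2, 4] (same object as a, b)
`a[0] = 774` → a = [774, 1, 2, 4] (same object as b, c); b = [774, 1, 2, 4] (same object as a, c); c = [774, 1, 2, 4] (same object as a, b)
`b.append(933)` → a = [774, 1, 2, 4, 933] (same object as b, c); b = [774, 1, 2, 4, 933] (same object as a, c); c = [774, 1, 2, 4, 933] (same object as a, b)
`print(a)` → prints [774, 1, 2, 4, 933]
`print(c)` → prints [774, 1, 2, 4, 933]

Answer:
[774, 1, 2, 4, 933]
[774, 1, 2, 4, 933]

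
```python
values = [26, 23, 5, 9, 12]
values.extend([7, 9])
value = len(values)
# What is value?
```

Trace:
`values = [26, 23, 5, 9, 12]` → values = [26, 23, 5, 9, 12]
`values.extend([7, 9])` → values = [26, 23, 5, 9, 12, 7, 9]
`value = len(values)` → value = 7
So value = 7

Answer: 7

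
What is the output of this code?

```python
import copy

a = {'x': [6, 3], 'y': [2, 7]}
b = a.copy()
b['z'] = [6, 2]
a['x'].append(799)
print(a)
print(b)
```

Key concept: shallow copy of dict with mutable values.
Step by step:
`a = {'x': [6, 3], 'y': [2, 7]}` → a = {'x': [6, 3], 'y': [2, 7]}
`b = a.copy()` → b = {'x': [6, 3], 'y': [2, 7]}
`b['z'] = [6, 2]` → b = {'x': [6, 3], 'y': [2, 7], 'z': [6, 2]}
`a['x'].append(799)` → a = {'x': [6, 3, 799], 'y': [2, 7]}; b = {'x': [6, 3, 799], 'y': [2, 7], 'z': [6, 2]}
`print(a)` → prints {'x': [6, 3, 799], 'y': [2, 7]}
`print(b)` → prints {'x': [6, 3, 799], 'y': [2, 7], 'z': [6, 2]}

Answer:
{'x': [6, 3, 799], 'y': [2, 7]}
{'x': [6, 3, 799], 'y': [2, 7], 'z': [6, 2]}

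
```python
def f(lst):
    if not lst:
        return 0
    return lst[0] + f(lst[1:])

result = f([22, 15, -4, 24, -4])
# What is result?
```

22 + 15 + (-4) + 24 + (-4) + 0 = 53

Answer: 53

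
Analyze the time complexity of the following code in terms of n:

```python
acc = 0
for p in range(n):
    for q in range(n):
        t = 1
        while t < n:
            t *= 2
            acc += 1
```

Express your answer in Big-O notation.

Each loop level contributes: n × n × log n. Multiplying the contributions gives O(n^2 log n).

Answer: O(n^2 log n)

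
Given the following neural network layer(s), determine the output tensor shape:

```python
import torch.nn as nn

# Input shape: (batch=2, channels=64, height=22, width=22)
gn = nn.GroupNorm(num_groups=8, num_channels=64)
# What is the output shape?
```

Input: (2, 64, 22, 22) -> Output: (2, 64, 22, 22)

Answer: (2, 64, 22, 22)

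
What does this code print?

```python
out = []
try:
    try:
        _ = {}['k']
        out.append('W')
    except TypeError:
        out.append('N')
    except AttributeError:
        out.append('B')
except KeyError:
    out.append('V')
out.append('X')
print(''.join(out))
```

Execution trace: 'V' (outer except KeyError) → 'X' (after the try/except). Output: VX

Answer: VX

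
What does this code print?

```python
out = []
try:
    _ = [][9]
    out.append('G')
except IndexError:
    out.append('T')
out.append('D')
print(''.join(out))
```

Execution trace: 'T' (except IndexError) → 'D' (after the try/except). Output: TD

Answer: TD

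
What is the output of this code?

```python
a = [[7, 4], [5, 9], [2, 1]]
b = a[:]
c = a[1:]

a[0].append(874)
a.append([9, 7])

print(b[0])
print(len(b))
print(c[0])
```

Key concept: slice with nested mutation.
Step by step:
`a = [[7, 4], [5, 9], [2, 1]]` → a = [[7, 4], [5, 9], [2, 1]]
`b = a[:]` → b = [[7, 4], [5, 9], [2, 1]]
`c = a[1:]` → c = [[5, 9], [2, 1]]
`a[0].append(874)` → a = [[7, 4, 874], [5, 9], [2, 1]]; b = [[7, 4, 874], [5, 9], [2, 1]]
`a.append([9, 7])` → a = [[7, 4, 874], [5, 9], [2, 1], [9, 7]]
`print(b[0])` → prints [7, 4, 874]
`print(len(b))` → prints 3
`print(c[0])` → prints [5, 9]

Answer:
[7, 4, 874]
3
[5, 9]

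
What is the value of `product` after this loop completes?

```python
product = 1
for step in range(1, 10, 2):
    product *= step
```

Product of 1, 3, 5, ... up to 9
`product` takes the values: 1 → 3 → 15 → 105 → 945

Answer: 945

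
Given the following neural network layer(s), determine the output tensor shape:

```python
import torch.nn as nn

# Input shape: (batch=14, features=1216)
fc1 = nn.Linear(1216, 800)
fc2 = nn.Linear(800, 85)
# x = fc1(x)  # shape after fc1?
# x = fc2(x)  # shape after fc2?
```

Input: (14, 1216) -> after fc1: (14, 800) -> Output: (14, 85)

Answer: (14, 85)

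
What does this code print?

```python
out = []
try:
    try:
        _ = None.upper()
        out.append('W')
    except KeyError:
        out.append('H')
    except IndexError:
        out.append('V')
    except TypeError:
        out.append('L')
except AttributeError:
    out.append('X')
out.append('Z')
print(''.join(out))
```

Execution trace: 'X' (outer except AttributeError) → 'Z' (after the try/except). Output: XZ

Answer: XZ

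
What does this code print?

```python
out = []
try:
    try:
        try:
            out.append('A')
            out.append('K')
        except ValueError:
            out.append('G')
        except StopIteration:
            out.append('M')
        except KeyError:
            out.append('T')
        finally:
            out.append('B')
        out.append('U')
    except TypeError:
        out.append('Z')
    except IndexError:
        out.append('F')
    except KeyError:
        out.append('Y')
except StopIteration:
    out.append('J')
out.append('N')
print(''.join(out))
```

Execution trace: 'A' (inner try body) → 'K' (inner try body, no exception) → 'B' (inner finally) → 'U' (try body, no exception) → 'N' (after the try/except). Output: AKBUN

Answer: AKBUN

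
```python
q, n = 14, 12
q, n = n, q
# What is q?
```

Trace:
`q, n = 14, 12` → q = 14; n = 12
`q, n = n, q` → q = 12; n = 14
So q = 12

Answer: 12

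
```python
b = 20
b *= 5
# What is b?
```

Trace:
`b = 20` → b = 20
`b *= 5` → b = 100
So b = 100

Answer: 100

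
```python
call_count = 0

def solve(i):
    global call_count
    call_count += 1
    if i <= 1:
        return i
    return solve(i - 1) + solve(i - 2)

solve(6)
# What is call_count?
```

Calls(i) = 1 + Calls(i-1) + Calls(i-2); Calls(0)=Calls(1)=1. For i=6 this gives 25.

Answer: 25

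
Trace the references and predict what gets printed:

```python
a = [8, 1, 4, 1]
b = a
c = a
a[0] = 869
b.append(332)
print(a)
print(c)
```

Key concept: multiple aliases.
Step by step:
`a = [8, 1, 4, 1]` → a = [8, 1, 4, 1]
`b = a` → b = [8, 1, 4, 1] (same object as a)
`c = a` → c = [8, 1, 4, 1] (same object as a, b)
`a[0] = 869` → a = [869, 1, 4, 1] (same object as b, c); b = [869, 1, 4, 1] (same object as a, c); c = [869, 1, 4, 1] (same object as a, b)
`b.append(332)` → a = [869, 1, 4, 1, 332] (same object as b, c); b = [869, 1, 4, 1, 332] (same object as a, c); c = [869, 1, 4, 1, 332] (same object as a, b)
`print(a)` → prints [869, 1, 4, 1, 332]
`print(c)` → prints [869, 1, 4, 1, 332]

Answer:
[869, 1, 4, 1, 332]
[869, 1, 4, 1, 332]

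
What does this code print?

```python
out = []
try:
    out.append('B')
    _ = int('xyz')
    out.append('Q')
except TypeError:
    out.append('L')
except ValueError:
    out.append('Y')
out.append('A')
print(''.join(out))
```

Execution trace: 'B' (try body) → 'Y' (except ValueError) → 'A' (after the try/except). Output: BYA

Answer: BYA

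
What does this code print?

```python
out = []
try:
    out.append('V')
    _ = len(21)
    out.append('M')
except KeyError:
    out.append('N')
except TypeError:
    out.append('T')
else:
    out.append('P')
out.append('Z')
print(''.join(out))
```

Execution trace: 'V' (try body) → 'T' (except TypeError) → 'Z' (after the try/except). Output: VTZ

Answer: VTZ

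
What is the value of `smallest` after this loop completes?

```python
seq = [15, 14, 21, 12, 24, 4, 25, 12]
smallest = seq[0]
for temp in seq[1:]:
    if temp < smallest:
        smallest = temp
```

Minimum of [15, 14, 21, 12, 24, 4, 25, 12]
`smallest` takes the values: 15 → 14 → 12 → 4

Answer: 4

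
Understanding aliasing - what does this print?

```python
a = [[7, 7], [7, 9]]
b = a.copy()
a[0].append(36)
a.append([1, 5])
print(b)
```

Key concept: shallow copy with nested lists.
Step by step:
`a = [[7, 7], [7, 9]]` → a = [[7, 7], [7, 9]]
`b = a.copy()` → b = [[7, 7], [7, 9]]
`a[0].append(36)` → a = [[7, 7, 36], [7, 9]]; b = [[7, 7, 36], [7, 9]]
`a.append([1, 5])` → a = [[7, 7, 36], [7, 9], [1, 5]]
`print(b)` → prints [[7, 7, 36], [7, 9]]

Answer: [[7, 7, 36], [7, 9]]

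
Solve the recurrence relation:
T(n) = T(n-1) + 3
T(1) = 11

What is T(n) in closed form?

Unrolling: T(n) = T(1) + 3·(n-1) = 11 + 3(n-1) = 3n + 8.

Answer: T(n) = 3n + 8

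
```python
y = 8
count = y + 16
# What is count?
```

Trace:
`y = 8` → y = 8
`count = y + 16` → count = 24
So count = 24

Answer: 24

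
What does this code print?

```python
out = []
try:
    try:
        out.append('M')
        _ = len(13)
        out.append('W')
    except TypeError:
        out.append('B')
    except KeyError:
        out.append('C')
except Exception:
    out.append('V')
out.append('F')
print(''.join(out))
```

Execution trace: 'M' (inner try body) → 'B' (inner except TypeError) → 'F' (after the try/except). Output: MBF

Answer: MBF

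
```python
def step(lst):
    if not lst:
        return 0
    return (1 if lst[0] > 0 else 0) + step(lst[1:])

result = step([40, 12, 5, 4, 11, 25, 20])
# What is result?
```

Count of positive elements in [40, 12, 5, 4, 11, 25, 20] = 7

Answer: 7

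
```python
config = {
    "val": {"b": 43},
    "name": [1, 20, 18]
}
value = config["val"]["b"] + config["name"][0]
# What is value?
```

Trace:
`config = { ...` → config = {'val': {'b': 43}, 'name': [1, 20, 18]}
`value = config["val"]["b"] + config["name"][0]` → value = 44
So value = 44

Answer: 44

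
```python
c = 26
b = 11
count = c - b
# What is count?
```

Trace:
`c = 26` → c = 26
`b = 11` → b = 11
`count = c - b` → count = 15
So count = 15

Answer: 15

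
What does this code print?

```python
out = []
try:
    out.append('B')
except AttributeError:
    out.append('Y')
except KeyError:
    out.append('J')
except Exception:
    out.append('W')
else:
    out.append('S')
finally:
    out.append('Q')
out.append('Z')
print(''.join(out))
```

Execution trace: 'B' (try body, no exception) → 'S' (else) → 'Q' (finally) → 'Z' (after the try/except). Output: BSQZ

Answer: BSQZ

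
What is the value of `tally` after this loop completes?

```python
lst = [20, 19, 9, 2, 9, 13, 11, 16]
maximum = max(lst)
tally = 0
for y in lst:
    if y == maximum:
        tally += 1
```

Count of max value 20 in [20, 19, 9, 2, 9, 13, 11, 16]
`tally` takes the values: 0 → 1

Answer: 1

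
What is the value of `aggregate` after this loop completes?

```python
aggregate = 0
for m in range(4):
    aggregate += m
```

Sum of 0 to 3 = 6
`aggregate` takes the values: 0 → 1 → 3 → 6

Answer: 6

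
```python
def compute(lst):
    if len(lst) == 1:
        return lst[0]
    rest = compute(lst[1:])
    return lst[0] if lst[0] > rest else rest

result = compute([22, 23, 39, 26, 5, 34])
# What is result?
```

Recursive max over [22, 23, 39, 26, 5, 34] = 39

Answer: 39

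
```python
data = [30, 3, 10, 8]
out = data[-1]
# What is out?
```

Trace:
`data = [30, 3, 10, 8]` → data = [30, 3, 10, 8]
`out = data[-1]` → out = 8
So out = 8

Answer: 8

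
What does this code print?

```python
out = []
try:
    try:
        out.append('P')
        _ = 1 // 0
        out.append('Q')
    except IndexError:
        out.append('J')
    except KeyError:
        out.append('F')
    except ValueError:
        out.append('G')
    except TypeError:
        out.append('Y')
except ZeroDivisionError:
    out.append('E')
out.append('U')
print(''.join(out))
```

Execution trace: 'P' (try body) → 'E' (outer except ZeroDivisionError) → 'U' (after the try/except). Output: PEU

Answer: PEU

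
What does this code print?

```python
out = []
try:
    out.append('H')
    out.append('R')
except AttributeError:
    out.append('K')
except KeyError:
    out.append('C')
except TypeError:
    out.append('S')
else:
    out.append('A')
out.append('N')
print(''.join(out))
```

Execution trace: 'H' (try body) → 'R' (try body, no exception) → 'A' (else) → 'N' (after the try/except). Output: HRAN

Answer: HRAN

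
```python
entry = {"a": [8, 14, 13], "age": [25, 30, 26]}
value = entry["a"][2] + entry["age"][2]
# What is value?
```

Trace:
`entry = {"a": [8, 14, 13], "age": [25, 30, 26]}` → entry = {'a': [8, 14, 13], 'age': [25, 30, 26]}
`value = entry["a"][2] + entry["age"][2]` → value = 39
So value = 39

Answer: 39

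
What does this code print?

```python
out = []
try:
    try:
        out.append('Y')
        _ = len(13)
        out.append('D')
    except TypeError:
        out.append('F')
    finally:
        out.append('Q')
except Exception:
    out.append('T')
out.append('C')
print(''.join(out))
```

Execution trace: 'Y' (inner try body) → 'F' (inner except TypeError) → 'Q' (inner finally) → 'C' (after the try/except). Output: YFQC

Answer: YFQC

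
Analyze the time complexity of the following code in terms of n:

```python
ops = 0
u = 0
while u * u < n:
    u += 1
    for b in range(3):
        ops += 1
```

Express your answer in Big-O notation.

Each loop level contributes: √n × 1. Multiplying the contributions gives O(√n).

Answer: O(√n)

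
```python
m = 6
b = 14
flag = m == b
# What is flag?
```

Trace:
`m = 6` → m = 6
`b = 14` → b = 14
`flag = m == b` → flag = False
So flag = False

Answer: False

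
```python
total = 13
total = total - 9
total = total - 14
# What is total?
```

Trace:
`total = 13` → total = 13
`total = total - 9` → total = 4
`total = total - 14` → total = -10
So total = -10

Answer: -10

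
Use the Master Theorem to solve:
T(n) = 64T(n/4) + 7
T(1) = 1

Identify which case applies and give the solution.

a=64, b=4, f(n)=7. log_4(64) = 3. Since c=0 < 3, Case 1 applies: T(n) = Θ(n^log_b(a)) = O(n^3).

Answer: O(n^3) - Case 1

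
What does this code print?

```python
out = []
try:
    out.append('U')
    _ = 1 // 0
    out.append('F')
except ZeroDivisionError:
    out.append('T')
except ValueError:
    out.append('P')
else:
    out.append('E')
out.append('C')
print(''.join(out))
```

Execution trace: 'U' (try body) → 'T' (except ZeroDivisionError) → 'C' (after the try/except). Output: UTC

Answer: UTC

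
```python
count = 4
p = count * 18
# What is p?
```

Trace:
`count = 4` → count = 4
`p = count * 18` → p = 72
So p = 72

Answer: 72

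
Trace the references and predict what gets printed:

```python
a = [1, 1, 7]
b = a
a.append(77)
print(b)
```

Key concept: basic list aliasing.
Step by step:
`a = [1, 1, 7]` → a = [1, 1, 7]
`b = a` → b = [1, 1, 7] (same object as a)
`a.append(77)` → a = [1, 1, 7, 77] (same object as b); b = [1, 1, 7, 77] (same object as a)
`print(b)` → prints [1, 1, 7, 77]

Answer: [1, 1, 7, 77]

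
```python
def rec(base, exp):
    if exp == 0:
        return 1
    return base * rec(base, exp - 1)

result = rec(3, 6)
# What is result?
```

rec(3, 6) = 3 * 3 * 3 * 3 * 3 * 3 = 729

Answer: 729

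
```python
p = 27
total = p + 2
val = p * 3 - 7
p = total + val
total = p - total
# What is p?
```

Trace:
`p = 27` → p = 27
`total = p + 2` → total = 29
`val = p * 3 - 7` → val = 74
`p = total + val` → p = 103
`total = p - total` → total = 74
So p = 103

Answer: 103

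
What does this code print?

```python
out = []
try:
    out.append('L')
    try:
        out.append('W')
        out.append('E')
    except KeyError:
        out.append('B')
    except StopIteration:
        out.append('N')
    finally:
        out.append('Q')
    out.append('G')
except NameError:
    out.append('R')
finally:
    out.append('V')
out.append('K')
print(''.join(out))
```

Execution trace: 'L' (try body) → 'W' (inner try body) → 'E' (inner try body, no exception) → 'Q' (inner finally) → 'G' (try body, no exception) → 'V' (finally) → 'K' (after the try/except). Output: LWEQGVK

Answer: LWEQGVK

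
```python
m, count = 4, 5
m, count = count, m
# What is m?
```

Trace:
`m, count = 4, 5` → m = 4; count = 5
`m, count = count, m` → m = 5; count = 4
So m = 5

Answer: 5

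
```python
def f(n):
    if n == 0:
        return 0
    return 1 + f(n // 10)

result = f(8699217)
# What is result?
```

Count of digits of 8699217: 7

Answer: 7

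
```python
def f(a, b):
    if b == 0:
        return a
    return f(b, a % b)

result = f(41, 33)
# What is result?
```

f(41, 33) -> f(33, 8) -> f(8, 1) -> f(1, 0) -> 1

Answer: 1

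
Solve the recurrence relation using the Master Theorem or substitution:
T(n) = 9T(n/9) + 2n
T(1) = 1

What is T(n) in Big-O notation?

By Master Theorem: a=9, b=9, f(n)=2n. Since log_9(9) = 1 and f(n) = Θ(n^1), Case 2 applies. T(n) = O(n log n).

Answer: O(n log n)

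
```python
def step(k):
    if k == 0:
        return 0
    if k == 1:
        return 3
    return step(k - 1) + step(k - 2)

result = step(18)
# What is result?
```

Build up from base cases: step(0)=0, step(1)=3, step(2)=3, step(3)=6, step(4)=9, step(5)=15, step(6)=24, ..., step(18)=7752

Answer: 7752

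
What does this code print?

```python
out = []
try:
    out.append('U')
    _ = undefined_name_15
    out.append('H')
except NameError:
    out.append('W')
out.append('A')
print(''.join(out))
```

Execution trace: 'U' (try body) → 'W' (except NameError) → 'A' (after the try/except). Output: UWA

Answer: UWA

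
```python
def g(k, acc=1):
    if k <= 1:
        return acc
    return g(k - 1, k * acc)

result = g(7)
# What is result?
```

Accumulator trace (n, acc): (7, 1) -> (6, 7) -> (5, 42) -> (4, 210) -> (3, 840) -> (2, 2520) -> (1, 5040) -> return 5040

Answer: 5040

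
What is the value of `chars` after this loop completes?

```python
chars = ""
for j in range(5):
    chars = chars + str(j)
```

Concatenate digits 0 to 4
`chars` takes the values: "" → "0" → "01" → "012" → "0123" → "01234"

Answer: "01234"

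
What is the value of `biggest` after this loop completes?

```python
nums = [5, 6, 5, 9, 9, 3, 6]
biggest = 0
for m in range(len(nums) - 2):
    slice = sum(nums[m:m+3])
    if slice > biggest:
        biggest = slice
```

Max sum of 3-element window in [5, 6, 5, 9, 9, 3, 6]
`biggest` takes the values: 0 → 16 → 20 → 23

Answer: 23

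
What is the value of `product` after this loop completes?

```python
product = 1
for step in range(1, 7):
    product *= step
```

6! = 720
`product` takes the values: 1 → 2 → 6 → 24 → 120 → 720

Answer: 720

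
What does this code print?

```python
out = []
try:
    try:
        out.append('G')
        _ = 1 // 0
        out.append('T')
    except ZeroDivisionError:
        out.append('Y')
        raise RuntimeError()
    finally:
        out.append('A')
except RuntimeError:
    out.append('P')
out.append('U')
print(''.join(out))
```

Execution trace: 'G' (inner try body) → 'Y' (inner except ZeroDivisionError) → 'A' (inner finally) → 'P' (outer except RuntimeError) → 'U' (after the try/except). Output: GYAPU

Answer: GYAPU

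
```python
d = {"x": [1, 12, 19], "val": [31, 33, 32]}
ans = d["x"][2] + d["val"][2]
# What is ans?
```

Trace:
`d = {"x": [1, 12, 19], "val": [31, 33, 32]}` → d = {'x': [1, 12, 19], 'val': [31, 33, 32]}
`ans = d["x"][2] + d["val"][2]` → ans = 51
So ans = 51

Answer: 51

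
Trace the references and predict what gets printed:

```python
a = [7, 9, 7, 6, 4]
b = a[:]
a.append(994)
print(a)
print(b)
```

Key concept: slice [:] creates copy.
Step by step:
`a = [7, 9, 7, 6, 4]` → a = [7, 9, 7, 6, 4]
`b = a[:]` → b = [7, 9, 7, 6, 4]
`a.append(994)` → a = [7, 9, 7, 6, 4, 994]
`print(a)` → prints [7, 9, 7, 6, 4, 994]
`print(b)` → prints [7, 9, 7, 6, 4]

Answer:
[7, 9, 7, 6, 4, 994]
[7, 9, 7, 6, 4]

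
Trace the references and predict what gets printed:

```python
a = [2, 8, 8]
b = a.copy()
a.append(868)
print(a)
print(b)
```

Key concept: list.copy() creates independent copy.
Step by step:
`a = [2, 8, 8]` → a = [2, 8, 8]
`b = a.copy()` → b = [2, 8, 8]
`a.append(868)` → a = [2, 8, 8, 868]
`print(a)` → prints [2, 8, 8, 868]
`print(b)` → prints [2, 8, 8]

Answer:
[2, 8, 8, 868]
[2, 8, 8]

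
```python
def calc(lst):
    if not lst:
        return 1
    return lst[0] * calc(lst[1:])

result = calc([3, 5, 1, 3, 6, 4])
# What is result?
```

Product over [3, 5, 1, 3, 6, 4] = 3 * 5 * 1 * 3 * 6 * 4 = 1080

Answer: 1080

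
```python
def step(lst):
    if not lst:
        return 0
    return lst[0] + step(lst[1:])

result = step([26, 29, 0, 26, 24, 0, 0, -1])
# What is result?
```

26 + 29 + 0 + 26 + 24 + 0 + 0 + (-1) + 0 = 104

Answer: 104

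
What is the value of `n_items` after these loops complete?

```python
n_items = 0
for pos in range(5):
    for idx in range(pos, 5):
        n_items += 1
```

Upper triangle: 5 + 4 + ... + 1
`n_items` takes the values: 0 → 1 → 2 → 3 → 4 → 5 → 6 → 7 → 8 → 9 → 10 → 11 → 12 → 13 → 14 → 15

Answer: 15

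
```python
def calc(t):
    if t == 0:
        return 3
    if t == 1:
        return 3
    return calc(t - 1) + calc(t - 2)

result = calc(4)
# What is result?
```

Build up from base cases: calc(0)=3, calc(1)=3, calc(2)=6, calc(3)=9, calc(4)=15

Answer: 15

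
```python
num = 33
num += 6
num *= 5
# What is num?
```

Trace:
`num = 33` → num = 33
`num += 6` → num = 39
`num *= 5` → num = 195
So num = 195

Answer: 195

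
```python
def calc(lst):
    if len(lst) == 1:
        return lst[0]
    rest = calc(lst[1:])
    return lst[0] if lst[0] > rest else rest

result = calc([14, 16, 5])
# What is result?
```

Recursive max over [14, 16, 5] = 16

Answer: 16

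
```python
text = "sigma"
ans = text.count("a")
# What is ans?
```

Trace:
`text = "sigma"` → text = 'sigma'
`ans = text.count("a")` → ans = 1
So ans = 1

Answer: 1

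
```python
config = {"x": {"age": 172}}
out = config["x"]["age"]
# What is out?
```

Trace:
`config = {"x": {"age": 172}}` → config = {'x': {'age': 172}}
`out = config["x"]["age"]` → out = 172
So out = 172

Answer: 172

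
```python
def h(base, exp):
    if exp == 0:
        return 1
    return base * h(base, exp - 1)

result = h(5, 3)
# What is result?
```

h(5, 3) = 5 * 5 * 5 = 125

Answer: 125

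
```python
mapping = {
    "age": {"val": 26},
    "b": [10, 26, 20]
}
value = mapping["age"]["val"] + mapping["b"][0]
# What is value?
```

Trace:
`mapping = { ...` → mapping = {'age': {'val': 26}, 'b': [10, 26, 20]}
`value = mapping["age"]["val"] + mapping["b"][0]` → value = 36
So value = 36

Answer: 36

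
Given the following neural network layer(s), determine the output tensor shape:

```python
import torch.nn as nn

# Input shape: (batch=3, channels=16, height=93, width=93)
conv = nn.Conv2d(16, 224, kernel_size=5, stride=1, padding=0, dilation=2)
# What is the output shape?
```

Input: (3, 16, 93, 93) -> Output: (3, 224, 85, 85)

Answer: (3, 224, 85, 85)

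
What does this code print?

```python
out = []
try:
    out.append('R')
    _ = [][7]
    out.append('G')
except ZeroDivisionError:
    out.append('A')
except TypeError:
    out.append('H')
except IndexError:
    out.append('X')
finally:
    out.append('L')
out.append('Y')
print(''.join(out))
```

Execution trace: 'R' (try body) → 'X' (except IndexError) → 'L' (finally) → 'Y' (after the try/except). Output: RXLY

Answer: RXLY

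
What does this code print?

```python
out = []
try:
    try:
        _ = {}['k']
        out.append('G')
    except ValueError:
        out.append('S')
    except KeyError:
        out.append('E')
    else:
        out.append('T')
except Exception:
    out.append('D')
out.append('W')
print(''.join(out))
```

Execution trace: 'E' (inner except KeyError) → 'W' (after the try/except). Output: EW

Answer: EW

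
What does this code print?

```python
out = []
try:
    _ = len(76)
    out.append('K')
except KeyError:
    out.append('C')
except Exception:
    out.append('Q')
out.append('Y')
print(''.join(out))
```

Execution trace: 'Q' (except Exception) → 'Y' (after the try/except). Output: QY

Answer: QY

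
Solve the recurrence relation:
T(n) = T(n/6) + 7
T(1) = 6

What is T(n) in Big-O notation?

Each step divides n by 6 and adds 7. After log_6(n) steps we reach T(1)=6. So T(n) = 7·log_6(n) + 6 = O(log n).

Answer: O(log n)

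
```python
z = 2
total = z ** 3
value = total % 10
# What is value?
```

Trace:
`z = 2` → z = 2
`total = z ** 3` → total = 8
`value = total % 10` → value = 8
So value = 8

Answer: 8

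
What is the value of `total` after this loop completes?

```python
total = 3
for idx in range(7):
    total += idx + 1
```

Start at 3, add 1 to 7 = 31
`total` takes the values: 3 → 4 → 6 → 9 → 13 → 18 → 24 → 31

Answer: 31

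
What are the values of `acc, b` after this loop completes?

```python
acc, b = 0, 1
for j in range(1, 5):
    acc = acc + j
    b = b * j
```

Sum and factorial of 1 to 4
`acc, b` takes the values: (0, 1) → (1, 1) → (3, 1) → (3, 2) → (6, 2) → (6, 6) → (10, 6) → (10, 24)

Answer: 10, 24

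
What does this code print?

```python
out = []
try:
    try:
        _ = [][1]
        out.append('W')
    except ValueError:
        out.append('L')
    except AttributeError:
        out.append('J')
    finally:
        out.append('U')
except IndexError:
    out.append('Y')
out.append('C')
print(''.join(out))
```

Execution trace: 'U' (finally) → 'Y' (outer except IndexError) → 'C' (after the try/except). Output: UYC

Answer: UYC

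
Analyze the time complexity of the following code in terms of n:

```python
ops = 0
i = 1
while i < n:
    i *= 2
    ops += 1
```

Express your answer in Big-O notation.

Each loop level contributes: log n. Multiplying the contributions gives O(log n).

Answer: O(log n)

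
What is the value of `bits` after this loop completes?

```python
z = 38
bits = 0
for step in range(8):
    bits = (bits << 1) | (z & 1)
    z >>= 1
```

Reverse lowest 8 bits of 38
`bits` takes the values: 0 → 1 → 3 → 6 → 12 → 25 → 50 → 100

Answer: 100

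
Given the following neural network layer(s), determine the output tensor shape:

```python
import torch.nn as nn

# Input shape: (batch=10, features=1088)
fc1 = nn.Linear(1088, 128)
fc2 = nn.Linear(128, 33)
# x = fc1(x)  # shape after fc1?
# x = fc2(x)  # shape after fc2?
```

Input: (10, 1088) -> after fc1: (10, 128) -> Output: (10, 33)

Answer: (10, 33)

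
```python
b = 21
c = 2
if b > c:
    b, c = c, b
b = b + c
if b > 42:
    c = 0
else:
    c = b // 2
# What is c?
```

Trace:
`b = 21` → b = 21
`c = 2` → c = 2
`if b > c: ...` → b > c is True → b = 2; c = 21
`b = b + c` → b = 23
`if b > 42: ...` → b > 42 is False, take else branch → c = 11
So c = 11

Answer: 11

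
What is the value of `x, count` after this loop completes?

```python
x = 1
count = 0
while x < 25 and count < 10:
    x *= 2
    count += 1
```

Double until >= 25 or 10 iterations
`x, count` takes the values: (1, 0) → (2, 0) → (2, 1) → (4, 1) → (4, 2) → (8, 2) → (8, 3) → (16, 3) → (16, 4) → (32, 4) → (32, 5)

Answer: 32, 5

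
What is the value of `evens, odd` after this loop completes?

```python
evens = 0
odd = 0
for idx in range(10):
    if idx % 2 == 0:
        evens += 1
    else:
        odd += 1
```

Count evens and odds in range(10)
`evens, odd` takes the values: (0, 0) → (1, 0) → (1, 1) → (2, 1) → (2, 2) → (3, 2) → (3, 3) → (4, 3) → (4, 4) → (5, 4) → (5, 5)

Answer: 5, 5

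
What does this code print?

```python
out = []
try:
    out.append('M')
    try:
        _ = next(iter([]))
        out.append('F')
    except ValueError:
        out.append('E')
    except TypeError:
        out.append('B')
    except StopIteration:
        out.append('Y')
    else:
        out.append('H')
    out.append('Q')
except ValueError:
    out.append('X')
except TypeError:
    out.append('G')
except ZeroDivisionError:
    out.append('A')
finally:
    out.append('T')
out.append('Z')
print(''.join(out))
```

Execution trace: 'M' (try body) → 'Y' (inner except StopIteration) → 'Q' (try body, no exception) → 'T' (finally) → 'Z' (after the try/except). Output: MYQTZ

Answer: MYQTZ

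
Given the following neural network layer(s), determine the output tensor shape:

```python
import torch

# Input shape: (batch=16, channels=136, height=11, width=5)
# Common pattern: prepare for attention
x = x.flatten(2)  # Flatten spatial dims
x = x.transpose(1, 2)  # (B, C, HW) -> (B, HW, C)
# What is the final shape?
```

Input: (16, 136, 11, 5) -> after flatten(2): (16, 136, 55) -> Output: (16, 55, 136)

Answer: (16, 55, 136)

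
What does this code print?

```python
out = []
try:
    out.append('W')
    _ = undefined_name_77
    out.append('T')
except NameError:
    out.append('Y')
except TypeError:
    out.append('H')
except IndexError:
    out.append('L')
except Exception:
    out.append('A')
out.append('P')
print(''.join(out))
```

Execution trace: 'W' (try body) → 'Y' (except NameError) → 'P' (after the try/except). Output: WYP

Answer: WYP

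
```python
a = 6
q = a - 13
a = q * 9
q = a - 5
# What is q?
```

Trace:
`a = 6` → a = 6
`q = a - 13` → q = -7
`a = q * 9` → a = -63
`q = a - 5` → q = -68
So q = -68

Answer: -68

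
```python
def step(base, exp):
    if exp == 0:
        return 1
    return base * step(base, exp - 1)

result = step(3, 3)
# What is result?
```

step(3, 3) = 3 * 3 * 3 = 27

Answer: 27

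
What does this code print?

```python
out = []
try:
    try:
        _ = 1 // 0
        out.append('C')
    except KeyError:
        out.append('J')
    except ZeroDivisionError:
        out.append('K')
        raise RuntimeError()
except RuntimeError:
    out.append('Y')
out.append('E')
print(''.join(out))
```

Execution trace: 'K' (inner except ZeroDivisionError) → 'Y' (outer except RuntimeError) → 'E' (after the try/except). Output: KYE

Answer: KYE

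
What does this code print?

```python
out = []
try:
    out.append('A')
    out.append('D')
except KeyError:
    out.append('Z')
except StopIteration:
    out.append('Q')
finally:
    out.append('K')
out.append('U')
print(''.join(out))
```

Execution trace: 'A' (try body) → 'D' (try body, no exception) → 'K' (finally) → 'U' (after the try/except). Output: ADKU

Answer: ADKU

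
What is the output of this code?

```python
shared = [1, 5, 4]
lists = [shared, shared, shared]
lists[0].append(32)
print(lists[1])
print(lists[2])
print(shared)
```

Key concept: list of same reference.
Step by step:
`shared = [1, 5, 4]` → shared = [1, 5, 4]
`lists = [shared, shared, shared]` → lists = [[1, 5, 4], [1, 5, 4], [1, 5, 4]]
`lists[0].append(32)` → shared = [1, 5, 4, 32]; lists = [[1, 5, 4, 32], [1, 5, 4, 32], [1, 5, 4, 32]]
`print(lists[1])` → prints [1, 5, 4, 32]
`print(lists[2])` → prints [1, 5, 4, 32]
`print(shared)` → prints [1, 5, 4, 32]

Answer:
[1, 5, 4, 32]
[1, 5, 4, 32]
[1, 5, 4, 32]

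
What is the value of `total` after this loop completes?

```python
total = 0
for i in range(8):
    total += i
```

Sum of 0 to 7 = 28
`total` takes the values: 0 → 1 → 3 → 6 → 10 → 15 → 21 → 28

Answer: 28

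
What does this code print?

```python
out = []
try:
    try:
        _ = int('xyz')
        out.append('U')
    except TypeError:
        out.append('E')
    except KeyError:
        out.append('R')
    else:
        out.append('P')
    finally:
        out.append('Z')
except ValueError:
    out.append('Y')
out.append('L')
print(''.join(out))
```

Execution trace: 'Z' (finally) → 'Y' (outer except ValueError) → 'L' (after the try/except). Output: ZYL

Answer: ZYL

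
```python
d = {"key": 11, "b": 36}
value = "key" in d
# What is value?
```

Trace:
`d = {"key": 11, "b": 36}` → d = {'key': 11, 'b': 36}
`value = "key" in d` → value = True
So value = True

Answer: True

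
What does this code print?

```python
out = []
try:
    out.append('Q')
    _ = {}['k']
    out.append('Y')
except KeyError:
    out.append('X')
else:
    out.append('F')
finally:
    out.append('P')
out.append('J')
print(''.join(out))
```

Execution trace: 'Q' (try body) → 'X' (except KeyError) → 'P' (finally) → 'J' (after the try/except). Output: QXPJ

Answer: QXPJ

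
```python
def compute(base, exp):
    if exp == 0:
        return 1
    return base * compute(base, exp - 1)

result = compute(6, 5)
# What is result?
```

compute(6, 5) = 6 * 6 * 6 * 6 * 6 = 7776

Answer: 7776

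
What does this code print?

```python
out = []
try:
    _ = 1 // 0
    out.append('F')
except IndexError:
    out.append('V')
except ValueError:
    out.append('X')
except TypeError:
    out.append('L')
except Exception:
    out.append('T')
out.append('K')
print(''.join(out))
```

Execution trace: 'T' (except Exception) → 'K' (after the try/except). Output: TK

Answer: TK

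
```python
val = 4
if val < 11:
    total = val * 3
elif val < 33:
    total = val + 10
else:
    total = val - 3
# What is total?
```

Trace:
`val = 4` → val = 4
`if val < 11: ...` → val < 11 is True → total = 12
So total = 12

Answer: 12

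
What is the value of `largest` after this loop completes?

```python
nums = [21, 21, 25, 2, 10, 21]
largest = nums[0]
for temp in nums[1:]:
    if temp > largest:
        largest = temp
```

Maximum of [21, 21, 25, 2, 10, 21]
`largest` takes the values: 21 → 25

Answer: 25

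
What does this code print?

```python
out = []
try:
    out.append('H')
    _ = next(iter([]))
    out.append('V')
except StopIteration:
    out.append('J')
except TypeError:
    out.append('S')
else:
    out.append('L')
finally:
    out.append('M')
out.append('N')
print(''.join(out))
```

Execution trace: 'H' (try body) → 'J' (except StopIteration) → 'M' (finally) → 'N' (after the try/except). Output: HJMN

Answer: HJMN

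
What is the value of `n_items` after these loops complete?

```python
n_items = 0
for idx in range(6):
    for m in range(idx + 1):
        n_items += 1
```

Triangle: 1 + 2 + ... + 6
`n_items` takes the values: 0 → 1 → 2 → 3 → 4 → 5 → 6 → 7 → 8 → 9 → 10 → 11 → 12 → 13 → 14 → 15 → 16 → 17 → 18 → 19 → 20 → 21

Answer: 21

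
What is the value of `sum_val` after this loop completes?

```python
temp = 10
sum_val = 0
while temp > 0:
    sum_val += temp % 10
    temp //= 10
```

Sum digits of 10
`sum_val` takes the values: 0 → 1

Answer: 1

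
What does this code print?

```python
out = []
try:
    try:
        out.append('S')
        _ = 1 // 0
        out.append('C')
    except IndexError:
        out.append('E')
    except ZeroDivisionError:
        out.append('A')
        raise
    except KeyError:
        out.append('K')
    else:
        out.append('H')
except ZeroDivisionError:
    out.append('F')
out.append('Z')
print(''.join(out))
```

Execution trace: 'S' (inner try body) → 'A' (inner except ZeroDivisionError) → 'F' (outer except ZeroDivisionError) → 'Z' (after the try/except). Output: SAFZ

Answer: SAFZ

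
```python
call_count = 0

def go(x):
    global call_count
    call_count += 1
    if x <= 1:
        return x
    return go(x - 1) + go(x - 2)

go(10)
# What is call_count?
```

Calls(x) = 1 + Calls(x-1) + Calls(x-2); Calls(0)=Calls(1)=1. For x=10 this gives 177.

Answer: 177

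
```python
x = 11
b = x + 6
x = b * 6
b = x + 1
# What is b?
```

Trace:
`x = 11` → x = 11
`b = x + 6` → b = 17
`x = b * 6` → x = 102
`b = x + 1` → b = 103
So b = 103

Answer: 103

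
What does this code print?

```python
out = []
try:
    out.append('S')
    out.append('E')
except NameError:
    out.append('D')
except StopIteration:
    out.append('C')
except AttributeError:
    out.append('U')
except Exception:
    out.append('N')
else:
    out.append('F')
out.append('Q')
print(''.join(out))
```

Execution trace: 'S' (try body) → 'E' (try body, no exception) → 'F' (else) → 'Q' (after the try/except). Output: SEFQ

Answer: SEFQ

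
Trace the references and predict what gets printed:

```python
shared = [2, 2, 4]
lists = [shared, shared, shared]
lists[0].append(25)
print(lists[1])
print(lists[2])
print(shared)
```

Key concept: list of same reference.
Step by step:
`shared = [2, 2, 4]` → shared = [2, 2, 4]
`lists = [shared, shared, shared]` → lists = [[2, 2, 4], [2, 2, 4], [2, 2, 4]]
`lists[0].append(25)` → shared = [2, 2, 4, 25]; lists = [[2, 2, 4, 25], [2, 2, 4, 25], [2, 2, 4, 25]]
`print(lists[1])` → prints [2, 2, 4, 25]
`print(lists[2])` → prints [2, 2, 4, 25]
`print(shared)` → prints [2, 2, 4, 25]

Answer:
[2, 2, 4, 25]
[2, 2, 4, 25]
[2, 2, 4, 25]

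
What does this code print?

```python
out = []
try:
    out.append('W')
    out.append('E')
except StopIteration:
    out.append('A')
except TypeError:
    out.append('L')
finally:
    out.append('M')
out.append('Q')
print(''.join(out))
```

Execution trace: 'W' (try body) → 'E' (try body, no exception) → 'M' (finally) → 'Q' (after the try/except). Output: WEMQ

Answer: WEMQ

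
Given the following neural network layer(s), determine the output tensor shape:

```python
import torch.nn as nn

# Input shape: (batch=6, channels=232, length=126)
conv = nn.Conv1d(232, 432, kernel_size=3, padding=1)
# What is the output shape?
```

Input: (6, 232, 126) -> Output: (6, 432, 126)

Answer: (6, 432, 126)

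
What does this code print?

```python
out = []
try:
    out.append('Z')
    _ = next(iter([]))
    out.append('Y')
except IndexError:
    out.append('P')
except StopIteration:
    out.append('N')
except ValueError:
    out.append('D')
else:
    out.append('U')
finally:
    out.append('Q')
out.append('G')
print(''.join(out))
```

Execution trace: 'Z' (try body) → 'N' (except StopIteration) → 'Q' (finally) → 'G' (after the try/except). Output: ZNQG

Answer: ZNQG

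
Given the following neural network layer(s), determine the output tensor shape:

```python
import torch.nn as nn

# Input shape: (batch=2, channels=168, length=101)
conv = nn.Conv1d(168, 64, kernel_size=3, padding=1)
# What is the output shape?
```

Input: (2, 168, 101) -> Output: (2, 64, 101)

Answer: (2, 64, 101)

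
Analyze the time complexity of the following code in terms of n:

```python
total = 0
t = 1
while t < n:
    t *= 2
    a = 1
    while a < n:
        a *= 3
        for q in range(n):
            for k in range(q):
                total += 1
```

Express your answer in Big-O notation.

Each loop level contributes: log n × log n × n × n. Multiplying the contributions gives O(n^2 log² n).

Answer: O(n^2 log² n)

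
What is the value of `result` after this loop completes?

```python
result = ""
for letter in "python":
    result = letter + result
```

Reverse 'python'
`result` takes the values: "" → "p" → "yp" → "typ" → "htyp" → "ohtyp" → "nohtyp"

Answer: "nohtyp"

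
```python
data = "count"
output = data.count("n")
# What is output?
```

Trace:
`data = "count"` → data = 'count'
`output = data.count("n")` → output = 1
So output = 1

Answer: 1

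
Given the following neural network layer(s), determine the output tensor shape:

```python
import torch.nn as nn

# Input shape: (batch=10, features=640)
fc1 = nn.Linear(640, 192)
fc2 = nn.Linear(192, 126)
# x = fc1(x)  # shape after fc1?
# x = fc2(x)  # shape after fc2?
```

Input: (10, 640) -> after fc1: (10, 192) -> Output: (10, 126)

Answer: (10, 126)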